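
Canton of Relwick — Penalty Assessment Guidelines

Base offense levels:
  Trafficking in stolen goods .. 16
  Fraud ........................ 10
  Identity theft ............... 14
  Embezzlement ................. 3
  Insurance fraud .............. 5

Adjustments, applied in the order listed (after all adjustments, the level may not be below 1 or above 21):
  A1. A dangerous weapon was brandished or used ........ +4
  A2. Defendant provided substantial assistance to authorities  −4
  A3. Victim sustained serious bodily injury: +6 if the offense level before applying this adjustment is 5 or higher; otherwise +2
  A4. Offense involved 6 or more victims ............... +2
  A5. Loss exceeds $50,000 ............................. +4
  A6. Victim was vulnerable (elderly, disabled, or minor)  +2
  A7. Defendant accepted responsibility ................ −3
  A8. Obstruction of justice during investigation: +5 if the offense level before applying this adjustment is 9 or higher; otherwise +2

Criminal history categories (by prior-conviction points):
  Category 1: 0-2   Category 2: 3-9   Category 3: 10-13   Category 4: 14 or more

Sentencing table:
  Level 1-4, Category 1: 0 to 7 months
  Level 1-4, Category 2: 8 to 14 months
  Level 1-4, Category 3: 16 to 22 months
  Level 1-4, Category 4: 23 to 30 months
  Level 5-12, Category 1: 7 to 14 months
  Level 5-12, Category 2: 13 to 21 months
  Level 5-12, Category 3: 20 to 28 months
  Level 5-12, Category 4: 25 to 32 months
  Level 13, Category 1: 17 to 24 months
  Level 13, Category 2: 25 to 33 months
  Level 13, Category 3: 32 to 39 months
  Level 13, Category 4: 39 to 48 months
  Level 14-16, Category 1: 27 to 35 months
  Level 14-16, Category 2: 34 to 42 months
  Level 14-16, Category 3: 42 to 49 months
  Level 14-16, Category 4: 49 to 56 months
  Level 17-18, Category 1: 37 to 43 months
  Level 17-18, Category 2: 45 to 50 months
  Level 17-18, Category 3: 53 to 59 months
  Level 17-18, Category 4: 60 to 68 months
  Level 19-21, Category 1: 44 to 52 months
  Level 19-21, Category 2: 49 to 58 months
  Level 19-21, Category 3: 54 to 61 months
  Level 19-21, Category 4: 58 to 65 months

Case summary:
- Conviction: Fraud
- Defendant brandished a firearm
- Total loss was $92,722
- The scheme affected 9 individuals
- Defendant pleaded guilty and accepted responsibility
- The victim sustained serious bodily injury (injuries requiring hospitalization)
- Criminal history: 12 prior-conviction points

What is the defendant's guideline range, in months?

Base offense level for fraud: 10.
A1 applies: 10 + 4 = 14.
A2 does not apply.
A3 applies (level before this adjustment is 14 ≥ 5, so +6): 14 + 6 = 20.
A4 applies: 20 + 2 = 22.
A5 applies: 22 + 4 = 26.
A6 does not apply.
A7 applies: 26 − 3 = 23.
Level 23 exceeds the maximum of 21; capped at 21.
Final offense level: 21.
Criminal history: 12 prior points → Category 3 (10-13).
Level 21 falls in the 19-21 band.
Grid: Level 19-21 × Category 3 = 54-61 months.

54-61 months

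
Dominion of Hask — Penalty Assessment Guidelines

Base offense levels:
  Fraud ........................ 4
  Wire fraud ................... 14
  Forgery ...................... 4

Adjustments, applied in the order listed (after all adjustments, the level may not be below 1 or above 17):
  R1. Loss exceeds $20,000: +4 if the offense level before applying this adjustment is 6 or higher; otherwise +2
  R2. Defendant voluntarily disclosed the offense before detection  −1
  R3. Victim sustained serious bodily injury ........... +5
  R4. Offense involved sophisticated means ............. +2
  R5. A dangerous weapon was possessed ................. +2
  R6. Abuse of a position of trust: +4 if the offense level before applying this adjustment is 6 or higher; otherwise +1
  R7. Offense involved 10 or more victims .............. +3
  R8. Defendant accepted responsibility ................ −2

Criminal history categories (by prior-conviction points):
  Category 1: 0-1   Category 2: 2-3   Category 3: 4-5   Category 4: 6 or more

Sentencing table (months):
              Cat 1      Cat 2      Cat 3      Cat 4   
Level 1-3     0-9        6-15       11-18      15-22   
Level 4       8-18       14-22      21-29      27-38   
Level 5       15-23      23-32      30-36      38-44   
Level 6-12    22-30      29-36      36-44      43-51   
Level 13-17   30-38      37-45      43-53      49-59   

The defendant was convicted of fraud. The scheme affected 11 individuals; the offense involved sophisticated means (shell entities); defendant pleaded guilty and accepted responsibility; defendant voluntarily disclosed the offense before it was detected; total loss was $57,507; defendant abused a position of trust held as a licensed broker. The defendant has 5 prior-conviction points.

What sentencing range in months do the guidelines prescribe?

Base offense level for fraud: 4.
R1 applies (level before this adjustment is 4 < 6, so +2): 4 + 2 = 6.
R2 applies: 6 − 1 = 5.
R4 applies: 5 + 2 = 7.
R6 applies (level before this adjustment is 7 ≥ 6, so +4): 7 + 4 = 11.
R7 applies: 11 + 3 = 14.
R8 applies: 14 − 2 = 12.
Final offense level: 12.
Criminal history: 5 prior points → Category 3 (4-5).
Level 12 falls in the 6-12 band.
Grid: Level 6-12 × Category 3 = 36-44 months.

36-44 months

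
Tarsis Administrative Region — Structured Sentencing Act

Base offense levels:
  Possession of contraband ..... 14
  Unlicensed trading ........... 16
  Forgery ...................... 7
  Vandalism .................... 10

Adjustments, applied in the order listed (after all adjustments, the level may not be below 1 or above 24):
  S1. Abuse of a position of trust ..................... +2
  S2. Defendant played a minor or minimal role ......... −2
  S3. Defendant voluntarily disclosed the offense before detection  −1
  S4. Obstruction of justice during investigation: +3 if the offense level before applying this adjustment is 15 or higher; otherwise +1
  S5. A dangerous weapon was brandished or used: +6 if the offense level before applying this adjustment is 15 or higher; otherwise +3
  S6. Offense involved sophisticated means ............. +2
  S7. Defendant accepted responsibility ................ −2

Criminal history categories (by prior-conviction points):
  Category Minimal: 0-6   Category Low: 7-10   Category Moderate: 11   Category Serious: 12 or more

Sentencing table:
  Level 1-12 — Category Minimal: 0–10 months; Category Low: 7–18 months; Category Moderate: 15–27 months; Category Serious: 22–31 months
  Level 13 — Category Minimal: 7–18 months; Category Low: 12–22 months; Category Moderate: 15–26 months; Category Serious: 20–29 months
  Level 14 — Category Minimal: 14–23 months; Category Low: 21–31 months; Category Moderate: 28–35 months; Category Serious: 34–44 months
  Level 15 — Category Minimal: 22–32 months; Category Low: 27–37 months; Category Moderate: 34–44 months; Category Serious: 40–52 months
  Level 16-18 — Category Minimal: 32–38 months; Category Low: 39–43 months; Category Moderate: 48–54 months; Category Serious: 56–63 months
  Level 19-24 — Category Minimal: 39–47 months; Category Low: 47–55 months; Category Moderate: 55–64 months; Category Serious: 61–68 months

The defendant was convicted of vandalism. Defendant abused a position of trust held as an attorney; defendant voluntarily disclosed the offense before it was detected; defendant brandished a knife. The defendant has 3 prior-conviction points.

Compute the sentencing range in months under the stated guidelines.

Base offense level for vandalism: 10.
S1 applies: 10 + 2 = 12.
S3 applies: 12 − 1 = 11.
S4 does not apply.
S5 applies (level before this adjustment is 11 < 15, so +3): 11 + 3 = 14.
S7 does not apply.
Final offense level: 14.
Criminal history: 3 prior points → Category Minimal (0-6).
Level 14 falls in the 14 band.
Grid: Level 14 × Category Minimal = 14-23 months.

14-23 months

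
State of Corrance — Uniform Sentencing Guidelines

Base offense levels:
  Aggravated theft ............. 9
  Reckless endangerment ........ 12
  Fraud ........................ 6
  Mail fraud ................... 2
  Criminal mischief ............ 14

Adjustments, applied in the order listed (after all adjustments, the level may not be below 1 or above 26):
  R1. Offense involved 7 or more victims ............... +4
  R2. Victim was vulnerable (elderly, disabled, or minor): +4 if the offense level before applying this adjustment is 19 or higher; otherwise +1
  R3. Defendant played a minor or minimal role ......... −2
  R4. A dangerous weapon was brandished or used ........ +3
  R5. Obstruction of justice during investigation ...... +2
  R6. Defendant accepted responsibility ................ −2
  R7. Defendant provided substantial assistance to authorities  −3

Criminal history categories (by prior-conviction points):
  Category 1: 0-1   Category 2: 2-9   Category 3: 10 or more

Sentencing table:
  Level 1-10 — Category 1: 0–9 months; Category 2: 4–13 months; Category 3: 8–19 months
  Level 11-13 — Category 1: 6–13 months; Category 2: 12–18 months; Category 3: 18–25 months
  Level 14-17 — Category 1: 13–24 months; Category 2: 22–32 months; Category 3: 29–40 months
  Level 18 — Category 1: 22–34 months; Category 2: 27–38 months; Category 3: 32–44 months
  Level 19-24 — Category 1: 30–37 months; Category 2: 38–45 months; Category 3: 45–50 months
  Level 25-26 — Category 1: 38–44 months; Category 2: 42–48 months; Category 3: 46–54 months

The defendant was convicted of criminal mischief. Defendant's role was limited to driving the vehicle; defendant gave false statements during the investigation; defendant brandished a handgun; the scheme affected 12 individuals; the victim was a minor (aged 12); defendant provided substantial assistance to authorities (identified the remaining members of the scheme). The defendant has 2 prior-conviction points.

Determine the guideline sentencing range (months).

38-45 months

Base offense level for criminal mischief: 14.
R1 applies: 14 + 4 = 18.
R2 applies (level before this adjustment is 18 < 19, so +1): 18 + 1 = 19.
R3 applies: 19 − 2 = 17.
R4 applies: 17 + 3 = 20.
R5 applies: 20 + 2 = 22.
R6 does not apply.
R7 applies: 22 − 3 = 19.
Final offense level: 19.
Criminal history: 2 prior points → Category 2 (2-9).
Level 19 falls in the 19-24 band.
Grid: Level 19-24 × Category 2 = 38-45 months.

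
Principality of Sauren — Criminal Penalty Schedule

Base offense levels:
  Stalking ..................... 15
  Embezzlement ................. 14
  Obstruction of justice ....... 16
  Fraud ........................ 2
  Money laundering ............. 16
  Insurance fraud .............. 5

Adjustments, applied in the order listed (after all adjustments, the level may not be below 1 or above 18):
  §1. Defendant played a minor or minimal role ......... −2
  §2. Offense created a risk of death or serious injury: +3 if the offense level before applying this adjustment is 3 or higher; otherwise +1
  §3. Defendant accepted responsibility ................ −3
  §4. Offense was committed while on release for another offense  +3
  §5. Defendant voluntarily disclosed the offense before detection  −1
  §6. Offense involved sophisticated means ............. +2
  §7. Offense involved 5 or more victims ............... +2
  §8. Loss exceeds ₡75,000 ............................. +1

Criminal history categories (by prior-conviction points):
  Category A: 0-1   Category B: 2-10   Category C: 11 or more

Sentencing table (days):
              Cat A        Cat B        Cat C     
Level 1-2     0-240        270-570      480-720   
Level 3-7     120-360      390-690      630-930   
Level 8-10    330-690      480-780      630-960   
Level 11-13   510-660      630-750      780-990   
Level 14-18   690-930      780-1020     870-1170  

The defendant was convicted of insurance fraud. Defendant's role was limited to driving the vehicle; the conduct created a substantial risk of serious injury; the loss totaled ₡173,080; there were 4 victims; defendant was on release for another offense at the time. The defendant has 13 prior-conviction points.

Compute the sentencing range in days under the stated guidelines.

Base offense level for insurance fraud: 5.
§1 applies: 5 − 2 = 3.
§2 applies (level before this adjustment is 3 ≥ 3, so +3): 3 + 3 = 6.
§4 applies: 6 + 3 = 9.
§7 does not apply.
§8 applies: 9 + 1 = 10.
Final offense level: 10.
Criminal history: 13 prior points → Category C (11+).
Level 10 falls in the 8-10 band.
Grid: Level 8-10 × Category C = 630-960 days.

630-960 days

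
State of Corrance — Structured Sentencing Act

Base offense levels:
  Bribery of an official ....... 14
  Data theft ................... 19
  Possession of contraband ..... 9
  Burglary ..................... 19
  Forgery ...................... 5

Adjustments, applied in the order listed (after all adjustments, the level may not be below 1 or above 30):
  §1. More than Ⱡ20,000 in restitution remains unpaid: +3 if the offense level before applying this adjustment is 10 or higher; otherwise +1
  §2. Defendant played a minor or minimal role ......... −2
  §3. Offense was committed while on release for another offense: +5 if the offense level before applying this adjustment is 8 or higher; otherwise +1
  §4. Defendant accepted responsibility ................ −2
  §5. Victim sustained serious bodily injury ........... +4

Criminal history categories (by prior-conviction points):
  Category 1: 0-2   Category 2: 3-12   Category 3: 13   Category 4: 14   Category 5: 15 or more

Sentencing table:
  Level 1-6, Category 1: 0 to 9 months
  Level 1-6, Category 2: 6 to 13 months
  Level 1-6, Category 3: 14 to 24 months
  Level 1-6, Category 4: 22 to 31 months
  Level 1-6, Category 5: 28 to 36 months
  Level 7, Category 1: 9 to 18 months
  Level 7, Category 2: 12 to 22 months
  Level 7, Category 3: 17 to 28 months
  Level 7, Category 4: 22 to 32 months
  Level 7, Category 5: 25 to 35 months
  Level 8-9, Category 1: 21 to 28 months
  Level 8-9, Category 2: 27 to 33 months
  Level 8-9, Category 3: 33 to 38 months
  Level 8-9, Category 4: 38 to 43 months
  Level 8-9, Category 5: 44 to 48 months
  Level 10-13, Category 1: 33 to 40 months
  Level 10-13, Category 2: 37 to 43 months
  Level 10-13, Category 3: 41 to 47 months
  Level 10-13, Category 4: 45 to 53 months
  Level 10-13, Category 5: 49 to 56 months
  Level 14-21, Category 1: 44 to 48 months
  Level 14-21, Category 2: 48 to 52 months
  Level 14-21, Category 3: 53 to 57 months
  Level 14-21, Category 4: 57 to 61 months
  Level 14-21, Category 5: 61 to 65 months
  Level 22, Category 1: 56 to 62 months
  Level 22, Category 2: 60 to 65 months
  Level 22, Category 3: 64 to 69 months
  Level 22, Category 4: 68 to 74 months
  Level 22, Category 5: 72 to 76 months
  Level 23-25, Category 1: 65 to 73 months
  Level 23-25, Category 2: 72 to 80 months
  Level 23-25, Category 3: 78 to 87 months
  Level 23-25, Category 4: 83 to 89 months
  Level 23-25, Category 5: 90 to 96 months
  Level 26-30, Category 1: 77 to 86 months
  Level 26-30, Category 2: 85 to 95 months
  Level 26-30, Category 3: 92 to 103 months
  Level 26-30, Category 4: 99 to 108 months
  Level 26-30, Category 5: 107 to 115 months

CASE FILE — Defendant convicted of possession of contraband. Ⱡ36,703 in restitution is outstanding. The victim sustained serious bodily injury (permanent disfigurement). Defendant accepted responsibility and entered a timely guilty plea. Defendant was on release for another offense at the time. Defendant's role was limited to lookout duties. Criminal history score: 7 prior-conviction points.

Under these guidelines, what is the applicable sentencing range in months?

48-52 months

Base offense level for possession of contraband: 9.
§1 applies (level before this adjustment is 9 < 10, so +1): 9 + 1 = 10.
§2 applies: 10 − 2 = 8.
§3 applies (level before this adjustment is 8 ≥ 8, so +5): 8 + 5 = 13.
§4 applies: 13 − 2 = 11.
§5 applies: 11 + 4 = 15.
Final offense level: 15.
Criminal history: 7 prior points → Category 2 (3-12).
Level 15 falls in the 14-21 band.
Grid: Level 14-21 × Category 2 = 48-52 months.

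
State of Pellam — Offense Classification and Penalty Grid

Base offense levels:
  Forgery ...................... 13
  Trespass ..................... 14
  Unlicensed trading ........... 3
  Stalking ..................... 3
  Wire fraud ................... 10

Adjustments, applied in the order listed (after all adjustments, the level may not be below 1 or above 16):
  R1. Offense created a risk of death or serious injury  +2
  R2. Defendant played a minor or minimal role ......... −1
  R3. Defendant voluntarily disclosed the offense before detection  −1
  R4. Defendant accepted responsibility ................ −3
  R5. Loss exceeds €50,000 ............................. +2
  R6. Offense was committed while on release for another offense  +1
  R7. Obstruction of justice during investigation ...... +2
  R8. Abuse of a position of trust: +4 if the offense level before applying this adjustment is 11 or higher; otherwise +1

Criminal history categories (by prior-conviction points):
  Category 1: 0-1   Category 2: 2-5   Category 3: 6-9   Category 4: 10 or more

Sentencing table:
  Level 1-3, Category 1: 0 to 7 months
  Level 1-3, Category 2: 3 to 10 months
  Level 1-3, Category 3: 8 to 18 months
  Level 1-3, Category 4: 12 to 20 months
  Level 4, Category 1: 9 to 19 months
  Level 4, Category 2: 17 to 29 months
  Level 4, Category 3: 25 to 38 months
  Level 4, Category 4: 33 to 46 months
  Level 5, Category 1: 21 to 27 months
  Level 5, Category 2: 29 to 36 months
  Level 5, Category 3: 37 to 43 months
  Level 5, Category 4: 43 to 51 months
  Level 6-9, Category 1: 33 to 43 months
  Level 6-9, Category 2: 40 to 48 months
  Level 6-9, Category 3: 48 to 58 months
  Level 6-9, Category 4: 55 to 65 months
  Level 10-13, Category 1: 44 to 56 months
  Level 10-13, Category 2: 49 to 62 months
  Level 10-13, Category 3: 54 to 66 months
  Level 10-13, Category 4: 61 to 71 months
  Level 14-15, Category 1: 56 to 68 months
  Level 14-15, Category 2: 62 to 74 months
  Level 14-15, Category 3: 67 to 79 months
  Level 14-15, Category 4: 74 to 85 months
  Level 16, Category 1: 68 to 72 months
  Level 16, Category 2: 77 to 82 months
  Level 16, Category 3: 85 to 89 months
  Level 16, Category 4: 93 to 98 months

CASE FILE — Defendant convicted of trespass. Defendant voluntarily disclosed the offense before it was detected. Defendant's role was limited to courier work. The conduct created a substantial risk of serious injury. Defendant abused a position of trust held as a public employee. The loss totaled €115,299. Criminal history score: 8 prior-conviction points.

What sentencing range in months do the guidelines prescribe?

Base offense level for trespass: 14.
R1 applies: 14 + 2 = 16.
R2 applies: 16 − 1 = 15.
R3 applies: 15 − 1 = 14.
R4 does not apply.
R5 applies: 14 + 2 = 16.
R6 does not apply.
R7 does not apply.
R8 applies (level before this adjustment is 16 ≥ 11, so +4): 16 + 4 = 20.
Level 20 exceeds the maximum of 16; capped at 16.
Final offense level: 16.
Criminal history: 8 prior points → Category 3 (6-9).
Level 16 falls in the 16 band.
Grid: Level 16 × Category 3 = 85-89 months.

85-89 months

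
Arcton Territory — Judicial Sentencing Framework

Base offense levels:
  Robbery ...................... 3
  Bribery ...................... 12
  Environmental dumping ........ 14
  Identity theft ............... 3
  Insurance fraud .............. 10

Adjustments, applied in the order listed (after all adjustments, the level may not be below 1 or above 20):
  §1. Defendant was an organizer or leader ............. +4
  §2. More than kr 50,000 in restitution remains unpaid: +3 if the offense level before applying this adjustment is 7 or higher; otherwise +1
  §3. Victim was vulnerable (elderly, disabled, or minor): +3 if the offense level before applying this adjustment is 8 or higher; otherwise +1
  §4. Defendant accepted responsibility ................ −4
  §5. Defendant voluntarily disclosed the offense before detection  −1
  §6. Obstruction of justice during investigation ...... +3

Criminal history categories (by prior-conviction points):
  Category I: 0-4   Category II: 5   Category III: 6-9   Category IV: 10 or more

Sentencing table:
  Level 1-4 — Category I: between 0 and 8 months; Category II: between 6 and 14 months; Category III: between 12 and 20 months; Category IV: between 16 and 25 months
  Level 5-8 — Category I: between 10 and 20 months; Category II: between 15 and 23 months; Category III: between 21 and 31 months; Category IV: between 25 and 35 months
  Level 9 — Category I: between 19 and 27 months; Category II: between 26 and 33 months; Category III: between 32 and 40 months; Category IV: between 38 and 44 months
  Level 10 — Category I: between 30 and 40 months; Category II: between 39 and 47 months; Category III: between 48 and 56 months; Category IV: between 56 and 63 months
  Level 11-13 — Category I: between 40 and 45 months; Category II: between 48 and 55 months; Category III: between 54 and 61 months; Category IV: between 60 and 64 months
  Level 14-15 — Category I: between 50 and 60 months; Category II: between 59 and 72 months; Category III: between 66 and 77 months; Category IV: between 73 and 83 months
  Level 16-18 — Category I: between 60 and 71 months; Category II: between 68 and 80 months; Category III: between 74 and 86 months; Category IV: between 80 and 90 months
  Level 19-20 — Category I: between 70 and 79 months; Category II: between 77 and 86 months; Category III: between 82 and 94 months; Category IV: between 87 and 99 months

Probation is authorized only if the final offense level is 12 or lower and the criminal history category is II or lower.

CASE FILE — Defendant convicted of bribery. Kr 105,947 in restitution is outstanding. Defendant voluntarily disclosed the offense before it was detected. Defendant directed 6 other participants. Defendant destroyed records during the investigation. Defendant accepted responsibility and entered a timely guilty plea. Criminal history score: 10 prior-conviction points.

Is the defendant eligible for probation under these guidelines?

No

Base offense level for bribery: 12.
§1 applies: 12 + 4 = 16.
§2 applies (level before this adjustment is 16 ≥ 7, so +3): 16 + 3 = 19.
§3 does not apply.
§4 applies: 19 − 4 = 15.
§5 applies: 15 − 1 = 14.
§6 applies: 14 + 3 = 17.
Final offense level: 17.
Criminal history: 10 prior points → Category IV (10+).
Level 17 falls in the 16-18 band.
Grid: Level 16-18 × Category IV = 80-90 months.
Probation check: level 17 > 12 and category IV > II → not eligible.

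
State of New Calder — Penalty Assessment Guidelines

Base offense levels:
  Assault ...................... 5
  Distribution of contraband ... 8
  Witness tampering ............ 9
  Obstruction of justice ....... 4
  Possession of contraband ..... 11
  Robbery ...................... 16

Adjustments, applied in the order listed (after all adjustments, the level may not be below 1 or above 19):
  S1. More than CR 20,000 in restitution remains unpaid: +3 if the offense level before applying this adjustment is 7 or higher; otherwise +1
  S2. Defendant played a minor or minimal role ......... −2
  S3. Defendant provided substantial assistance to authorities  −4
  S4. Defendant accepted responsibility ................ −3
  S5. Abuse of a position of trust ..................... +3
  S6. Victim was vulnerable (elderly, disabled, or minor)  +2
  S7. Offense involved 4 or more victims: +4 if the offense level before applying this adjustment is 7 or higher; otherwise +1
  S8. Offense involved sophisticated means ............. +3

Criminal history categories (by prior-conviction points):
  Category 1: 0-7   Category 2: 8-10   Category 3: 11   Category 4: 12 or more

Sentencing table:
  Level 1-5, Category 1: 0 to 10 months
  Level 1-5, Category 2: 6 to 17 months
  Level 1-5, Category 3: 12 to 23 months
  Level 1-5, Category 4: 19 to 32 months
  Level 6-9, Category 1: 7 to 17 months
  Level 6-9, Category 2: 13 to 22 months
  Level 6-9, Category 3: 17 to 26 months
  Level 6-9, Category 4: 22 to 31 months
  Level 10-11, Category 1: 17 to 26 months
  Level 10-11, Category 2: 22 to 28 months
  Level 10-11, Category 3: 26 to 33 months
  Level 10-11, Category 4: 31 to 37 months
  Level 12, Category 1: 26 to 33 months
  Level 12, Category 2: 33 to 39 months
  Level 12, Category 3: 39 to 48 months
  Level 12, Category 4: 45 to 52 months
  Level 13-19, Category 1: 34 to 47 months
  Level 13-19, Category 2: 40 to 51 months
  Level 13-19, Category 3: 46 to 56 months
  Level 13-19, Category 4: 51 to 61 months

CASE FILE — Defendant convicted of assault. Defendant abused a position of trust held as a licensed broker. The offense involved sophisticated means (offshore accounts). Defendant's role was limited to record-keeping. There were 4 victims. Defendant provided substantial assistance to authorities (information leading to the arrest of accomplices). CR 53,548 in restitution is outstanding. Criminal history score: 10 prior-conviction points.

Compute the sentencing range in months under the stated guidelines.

Base offense level for assault: 5.
S1 applies (level before this adjustment is 5 < 7, so +1): 5 + 1 = 6.
S2 applies: 6 − 2 = 4.
S3 applies: 4 − 4 = 0.
S4 does not apply.
S5 applies: 0 + 3 = 3.
S6 does not apply.
S7 applies (level before this adjustment is 3 < 7, so +1): 3 + 1 = 4.
S8 applies: 4 + 3 = 7.
Final offense level: 7.
Criminal history: 10 prior points → Category 2 (8-10).
Level 7 falls in the 6-9 band.
Grid: Level 6-9 × Category 2 = 13-22 months.

13-22 months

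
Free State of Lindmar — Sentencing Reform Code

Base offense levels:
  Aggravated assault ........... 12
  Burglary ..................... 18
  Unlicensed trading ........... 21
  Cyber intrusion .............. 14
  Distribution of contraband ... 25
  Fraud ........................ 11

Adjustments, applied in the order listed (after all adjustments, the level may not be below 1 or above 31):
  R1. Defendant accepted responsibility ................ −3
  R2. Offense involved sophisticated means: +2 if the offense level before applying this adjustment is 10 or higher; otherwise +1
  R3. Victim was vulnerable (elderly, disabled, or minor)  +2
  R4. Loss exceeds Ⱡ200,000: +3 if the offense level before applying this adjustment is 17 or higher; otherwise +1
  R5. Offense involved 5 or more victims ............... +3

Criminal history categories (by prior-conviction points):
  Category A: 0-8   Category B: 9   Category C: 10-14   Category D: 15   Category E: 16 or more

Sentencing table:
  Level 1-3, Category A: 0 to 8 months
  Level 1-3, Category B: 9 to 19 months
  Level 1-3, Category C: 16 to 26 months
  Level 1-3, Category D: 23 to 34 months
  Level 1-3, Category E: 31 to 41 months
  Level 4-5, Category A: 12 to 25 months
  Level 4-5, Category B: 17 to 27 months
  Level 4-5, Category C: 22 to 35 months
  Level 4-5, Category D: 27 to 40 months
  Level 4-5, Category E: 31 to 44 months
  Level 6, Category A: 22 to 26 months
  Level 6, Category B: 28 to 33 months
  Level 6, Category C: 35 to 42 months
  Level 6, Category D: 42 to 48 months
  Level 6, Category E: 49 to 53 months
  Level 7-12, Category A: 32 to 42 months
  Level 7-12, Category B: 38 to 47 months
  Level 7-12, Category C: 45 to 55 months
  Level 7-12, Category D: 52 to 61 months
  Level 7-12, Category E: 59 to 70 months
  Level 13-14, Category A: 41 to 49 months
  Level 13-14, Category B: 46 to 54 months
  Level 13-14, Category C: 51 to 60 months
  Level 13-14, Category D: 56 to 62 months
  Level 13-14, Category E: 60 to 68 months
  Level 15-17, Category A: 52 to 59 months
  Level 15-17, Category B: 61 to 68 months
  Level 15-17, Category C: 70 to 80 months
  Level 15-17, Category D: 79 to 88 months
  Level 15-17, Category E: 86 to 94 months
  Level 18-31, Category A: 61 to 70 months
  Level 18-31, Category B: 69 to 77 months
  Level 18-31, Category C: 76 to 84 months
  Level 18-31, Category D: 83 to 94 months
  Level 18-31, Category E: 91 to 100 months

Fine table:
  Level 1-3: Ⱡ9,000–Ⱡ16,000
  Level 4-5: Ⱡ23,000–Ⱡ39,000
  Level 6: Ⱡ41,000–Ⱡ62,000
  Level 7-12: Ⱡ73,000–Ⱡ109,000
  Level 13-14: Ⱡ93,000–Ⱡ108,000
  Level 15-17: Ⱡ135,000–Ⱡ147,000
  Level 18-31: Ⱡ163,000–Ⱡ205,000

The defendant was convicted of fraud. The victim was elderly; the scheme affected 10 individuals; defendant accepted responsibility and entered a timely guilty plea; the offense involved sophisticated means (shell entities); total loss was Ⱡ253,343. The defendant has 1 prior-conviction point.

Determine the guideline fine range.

Base offense level for fraud: 11.
R1 applies: 11 − 3 = 8.
R2 applies (level before this adjustment is 8 < 10, so +1): 8 + 1 = 9.
R3 applies: 9 + 2 = 11.
R4 applies (level before this adjustment is 11 < 17, so +1): 11 + 1 = 12.
R5 applies: 12 + 3 = 15.
Final offense level: 15.
Level 15 falls in the 15-17 band.
Fine table: Level 15-17 → Ⱡ135,000–Ⱡ147,000.

Ⱡ135,000–Ⱡ147,000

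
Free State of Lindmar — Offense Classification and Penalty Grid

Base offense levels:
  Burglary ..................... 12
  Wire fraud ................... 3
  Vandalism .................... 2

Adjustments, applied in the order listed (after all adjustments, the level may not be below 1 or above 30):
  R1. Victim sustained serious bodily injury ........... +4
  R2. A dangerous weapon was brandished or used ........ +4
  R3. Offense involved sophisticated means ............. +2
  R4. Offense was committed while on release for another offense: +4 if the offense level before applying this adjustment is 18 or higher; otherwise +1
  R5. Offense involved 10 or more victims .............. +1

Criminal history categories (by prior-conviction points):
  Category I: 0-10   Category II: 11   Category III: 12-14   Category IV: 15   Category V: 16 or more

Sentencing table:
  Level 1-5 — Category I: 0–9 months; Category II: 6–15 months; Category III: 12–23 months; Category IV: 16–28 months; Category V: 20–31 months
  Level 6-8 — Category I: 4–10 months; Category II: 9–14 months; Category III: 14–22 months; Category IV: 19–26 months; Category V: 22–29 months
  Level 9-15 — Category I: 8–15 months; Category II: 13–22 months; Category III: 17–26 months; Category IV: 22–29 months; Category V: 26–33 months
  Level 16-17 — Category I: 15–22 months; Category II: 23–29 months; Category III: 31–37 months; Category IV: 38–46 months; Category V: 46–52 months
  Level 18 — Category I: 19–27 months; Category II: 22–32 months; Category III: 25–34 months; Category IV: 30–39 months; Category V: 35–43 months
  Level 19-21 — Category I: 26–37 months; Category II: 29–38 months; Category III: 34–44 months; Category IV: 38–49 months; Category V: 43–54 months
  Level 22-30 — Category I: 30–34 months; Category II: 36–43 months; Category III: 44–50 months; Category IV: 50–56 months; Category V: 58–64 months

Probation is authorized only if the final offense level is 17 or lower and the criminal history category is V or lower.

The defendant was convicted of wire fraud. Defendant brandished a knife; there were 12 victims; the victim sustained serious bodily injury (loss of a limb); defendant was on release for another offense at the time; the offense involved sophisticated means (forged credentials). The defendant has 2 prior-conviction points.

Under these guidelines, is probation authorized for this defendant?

Yes

Base offense level for wire fraud: 3.
R1 applies: 3 + 4 = 7.
R2 applies: 7 + 4 = 11.
R3 applies: 11 + 2 = 13.
R4 applies (level before this adjustment is 13 < 18, so +1): 13 + 1 = 14.
R5 applies: 14 + 1 = 15.
Final offense level: 15.
Criminal history: 2 prior points → Category I (0-10).
Level 15 falls in the 9-15 band.
Grid: Level 9-15 × Category I = 8-15 months.
Probation check: level 15 ≤ 17 and category I ≤ V → eligible.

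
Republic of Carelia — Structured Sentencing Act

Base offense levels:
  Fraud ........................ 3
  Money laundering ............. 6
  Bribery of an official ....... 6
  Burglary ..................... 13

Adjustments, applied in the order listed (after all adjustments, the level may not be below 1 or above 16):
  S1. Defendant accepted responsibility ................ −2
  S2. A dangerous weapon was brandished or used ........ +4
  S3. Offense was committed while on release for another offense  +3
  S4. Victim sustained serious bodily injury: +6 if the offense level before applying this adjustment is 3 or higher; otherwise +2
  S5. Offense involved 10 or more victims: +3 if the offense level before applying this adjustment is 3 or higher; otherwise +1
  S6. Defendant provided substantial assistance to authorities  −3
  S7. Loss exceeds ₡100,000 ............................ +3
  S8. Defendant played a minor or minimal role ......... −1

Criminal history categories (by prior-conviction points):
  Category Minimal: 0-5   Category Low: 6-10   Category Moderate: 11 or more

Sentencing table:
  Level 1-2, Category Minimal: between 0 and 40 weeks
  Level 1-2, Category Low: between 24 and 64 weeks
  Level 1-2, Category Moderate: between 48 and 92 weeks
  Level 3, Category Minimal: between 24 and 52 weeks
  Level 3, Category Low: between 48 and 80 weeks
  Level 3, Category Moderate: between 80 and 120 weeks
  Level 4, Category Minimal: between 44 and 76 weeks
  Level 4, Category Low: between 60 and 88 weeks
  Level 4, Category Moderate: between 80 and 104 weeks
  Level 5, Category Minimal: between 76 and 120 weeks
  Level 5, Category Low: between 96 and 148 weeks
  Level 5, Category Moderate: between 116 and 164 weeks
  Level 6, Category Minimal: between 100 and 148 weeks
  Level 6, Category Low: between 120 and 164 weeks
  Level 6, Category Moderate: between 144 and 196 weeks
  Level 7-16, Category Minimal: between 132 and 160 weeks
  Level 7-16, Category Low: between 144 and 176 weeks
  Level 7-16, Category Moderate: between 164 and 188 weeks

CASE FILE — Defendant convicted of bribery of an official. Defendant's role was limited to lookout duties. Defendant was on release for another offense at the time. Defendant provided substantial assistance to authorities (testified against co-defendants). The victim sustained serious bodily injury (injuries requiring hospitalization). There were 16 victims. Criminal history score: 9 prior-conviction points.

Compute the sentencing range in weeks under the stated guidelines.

Base offense level for bribery of an official: 6.
S3 applies: 6 + 3 = 9.
S4 applies (level before this adjustment is 9 ≥ 3, so +6): 9 + 6 = 15.
S5 applies (level before this adjustment is 15 ≥ 3, so +3): 15 + 3 = 18.
S6 applies: 18 − 3 = 15.
S7 does not apply.
S8 applies: 15 − 1 = 14.
Final offense level: 14.
Criminal history: 9 prior points → Category Low (6-10).
Level 14 falls in the 7-16 band.
Grid: Level 7-16 × Category Low = 144-176 weeks.

144-176 weeks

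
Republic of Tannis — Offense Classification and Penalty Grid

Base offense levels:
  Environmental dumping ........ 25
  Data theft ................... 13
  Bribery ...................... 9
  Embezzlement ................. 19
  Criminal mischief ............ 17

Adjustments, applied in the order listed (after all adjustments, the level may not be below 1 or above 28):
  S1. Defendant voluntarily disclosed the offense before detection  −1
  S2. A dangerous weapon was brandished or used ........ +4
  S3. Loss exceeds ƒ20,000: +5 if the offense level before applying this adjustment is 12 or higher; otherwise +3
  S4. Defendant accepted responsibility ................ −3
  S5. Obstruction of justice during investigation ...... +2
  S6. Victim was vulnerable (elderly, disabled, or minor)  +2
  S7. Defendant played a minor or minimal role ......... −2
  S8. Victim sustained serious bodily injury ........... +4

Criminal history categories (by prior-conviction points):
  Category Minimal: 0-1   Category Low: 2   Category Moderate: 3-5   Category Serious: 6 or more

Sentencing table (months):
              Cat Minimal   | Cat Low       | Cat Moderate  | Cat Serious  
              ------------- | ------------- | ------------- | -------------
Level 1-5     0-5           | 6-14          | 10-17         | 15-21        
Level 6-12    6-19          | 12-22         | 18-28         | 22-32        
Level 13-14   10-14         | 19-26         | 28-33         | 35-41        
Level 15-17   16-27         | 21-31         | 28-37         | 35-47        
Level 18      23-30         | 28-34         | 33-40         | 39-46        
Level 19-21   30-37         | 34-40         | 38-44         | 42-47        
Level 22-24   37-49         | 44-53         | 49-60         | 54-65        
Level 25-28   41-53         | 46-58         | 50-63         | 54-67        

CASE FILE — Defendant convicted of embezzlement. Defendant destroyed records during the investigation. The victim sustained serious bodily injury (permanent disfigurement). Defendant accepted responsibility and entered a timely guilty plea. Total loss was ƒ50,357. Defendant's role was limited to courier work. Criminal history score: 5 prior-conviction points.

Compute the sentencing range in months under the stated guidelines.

Base offense level for embezzlement: 19.
S3 applies (level before this adjustment is 19 ≥ 12, so +5): 19 + 5 = 24.
S4 applies: 24 − 3 = 21.
S5 applies: 21 + 2 = 23.
S6 does not apply.
S7 applies: 23 − 2 = 21.
S8 applies: 21 + 4 = 25.
Final offense level: 25.
Criminal history: 5 prior points → Category Moderate (3-5).
Level 25 falls in the 25-28 band.
Grid: Level 25-28 × Category Moderate = 50-63 months.

50-63 months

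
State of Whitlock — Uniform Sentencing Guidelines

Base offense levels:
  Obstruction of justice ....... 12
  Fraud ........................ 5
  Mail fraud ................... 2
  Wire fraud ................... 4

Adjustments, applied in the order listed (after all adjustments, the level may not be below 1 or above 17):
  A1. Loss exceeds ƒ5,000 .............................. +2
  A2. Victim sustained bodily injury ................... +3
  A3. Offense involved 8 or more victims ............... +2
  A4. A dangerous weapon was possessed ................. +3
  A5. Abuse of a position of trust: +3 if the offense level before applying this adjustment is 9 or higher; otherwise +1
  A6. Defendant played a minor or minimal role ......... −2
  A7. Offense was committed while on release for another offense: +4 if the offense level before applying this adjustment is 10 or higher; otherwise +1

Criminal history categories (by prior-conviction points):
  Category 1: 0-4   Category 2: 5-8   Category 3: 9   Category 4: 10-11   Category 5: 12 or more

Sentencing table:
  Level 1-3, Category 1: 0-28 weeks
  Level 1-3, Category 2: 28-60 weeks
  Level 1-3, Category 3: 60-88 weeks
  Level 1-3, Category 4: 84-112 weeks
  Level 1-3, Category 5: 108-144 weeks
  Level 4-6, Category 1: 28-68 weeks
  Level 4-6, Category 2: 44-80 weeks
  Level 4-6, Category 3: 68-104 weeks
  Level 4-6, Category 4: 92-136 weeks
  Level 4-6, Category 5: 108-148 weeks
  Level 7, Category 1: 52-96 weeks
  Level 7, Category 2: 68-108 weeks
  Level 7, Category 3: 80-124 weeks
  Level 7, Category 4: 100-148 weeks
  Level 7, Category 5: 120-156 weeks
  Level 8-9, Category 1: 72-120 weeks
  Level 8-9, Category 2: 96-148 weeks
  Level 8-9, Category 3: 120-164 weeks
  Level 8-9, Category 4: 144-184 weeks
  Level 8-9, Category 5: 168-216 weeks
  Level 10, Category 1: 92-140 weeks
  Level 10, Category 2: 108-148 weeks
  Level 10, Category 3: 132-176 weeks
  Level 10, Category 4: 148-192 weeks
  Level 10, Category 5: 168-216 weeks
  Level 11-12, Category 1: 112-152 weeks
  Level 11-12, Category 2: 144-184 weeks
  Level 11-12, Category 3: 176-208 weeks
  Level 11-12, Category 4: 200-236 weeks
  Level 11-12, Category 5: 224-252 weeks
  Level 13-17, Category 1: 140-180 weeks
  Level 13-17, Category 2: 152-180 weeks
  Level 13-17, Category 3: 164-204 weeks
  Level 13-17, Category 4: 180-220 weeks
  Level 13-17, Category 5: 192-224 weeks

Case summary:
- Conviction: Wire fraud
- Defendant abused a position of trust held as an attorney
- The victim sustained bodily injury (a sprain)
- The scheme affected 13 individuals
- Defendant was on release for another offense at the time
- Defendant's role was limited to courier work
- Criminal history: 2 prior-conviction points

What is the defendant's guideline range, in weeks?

140-180 weeks

Base offense level for wire fraud: 4.
A1 does not apply.
A2 applies: 4 + 3 = 7.
A3 applies: 7 + 2 = 9.
A4 does not apply.
A5 applies (level before this adjustment is 9 ≥ 9, so +3): 9 + 3 = 12.
A6 applies: 12 − 2 = 10.
A7 applies (level before this adjustment is 10 ≥ 10, so +4): 10 + 4 = 14.
Final offense level: 14.
Criminal history: 2 prior points → Category 1 (0-4).
Level 14 falls in the 13-17 band.
Grid: Level 13-17 × Category 1 = 140-180 weeks.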